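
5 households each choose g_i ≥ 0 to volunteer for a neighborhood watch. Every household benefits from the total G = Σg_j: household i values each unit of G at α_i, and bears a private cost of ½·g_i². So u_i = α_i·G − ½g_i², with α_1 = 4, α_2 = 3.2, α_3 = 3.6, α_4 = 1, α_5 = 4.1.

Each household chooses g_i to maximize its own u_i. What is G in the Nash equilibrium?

15.9

Household i's FOC: ∂u_i/∂g_i = α_i − g_i = 0, so g_i* = α_i.
NE contributions = (4, 3.2, 3.6, 1, 4.1); G = 15.9.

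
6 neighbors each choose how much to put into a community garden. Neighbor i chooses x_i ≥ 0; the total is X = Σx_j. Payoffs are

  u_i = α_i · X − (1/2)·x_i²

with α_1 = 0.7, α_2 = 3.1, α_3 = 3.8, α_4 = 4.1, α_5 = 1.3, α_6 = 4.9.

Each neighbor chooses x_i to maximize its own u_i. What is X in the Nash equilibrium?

17.9

Neighbor i's FOC: ∂u_i/∂x_i = α_i − x_i = 0, so x_i* = α_i.
NE contributions = (0.7, 3.1, 3.8, 4.1, 1.3, 4.9); X = 17.9.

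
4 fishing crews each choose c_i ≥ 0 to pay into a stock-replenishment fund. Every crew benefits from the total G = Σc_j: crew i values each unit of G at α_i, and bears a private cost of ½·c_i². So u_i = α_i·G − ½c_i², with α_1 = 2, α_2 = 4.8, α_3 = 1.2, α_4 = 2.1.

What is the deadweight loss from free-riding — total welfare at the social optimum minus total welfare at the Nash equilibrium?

118.455

Crew i's FOC: ∂u_i/∂c_i = α_i − c_i = 0, so c_i* = α_i.
NE contributions = (2, 4.8, 1.2, 2.1); G = 10.1.
W^NE = (Σα)·G − ½Σα_i² = 10.1² − ½·32.89 = 85.565.
Planner sets c_i = Σα_j = 10.1 for every i, so G^SO = 4·10.1 = 40.4.
W^SO = (Σα)·G^SO − ½·4·(Σα)² = (4/2)·10.1² = 204.02.
Deadweight loss = W^SO − W^NE = 118.455.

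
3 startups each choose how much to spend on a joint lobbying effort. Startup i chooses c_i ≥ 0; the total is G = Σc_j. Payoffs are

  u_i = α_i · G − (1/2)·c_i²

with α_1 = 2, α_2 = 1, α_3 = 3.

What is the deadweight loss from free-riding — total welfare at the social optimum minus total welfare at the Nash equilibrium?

25

Startup i's FOC: ∂u_i/∂c_i = α_i − c_i = 0, so c_i* = α_i.
NE contributions = (2, 1, 3); G = 6.
W^NE = (Σα)·G − ½Σα_i² = 6² − ½·14 = 29.
Planner sets c_i = Σα_j = 6 for every i, so G^SO = 3·6 = 18.
W^SO = (Σα)·G^SO − ½·3·(Σα)² = (3/2)·6² = 54.
Deadweight loss = W^SO − W^NE = 25.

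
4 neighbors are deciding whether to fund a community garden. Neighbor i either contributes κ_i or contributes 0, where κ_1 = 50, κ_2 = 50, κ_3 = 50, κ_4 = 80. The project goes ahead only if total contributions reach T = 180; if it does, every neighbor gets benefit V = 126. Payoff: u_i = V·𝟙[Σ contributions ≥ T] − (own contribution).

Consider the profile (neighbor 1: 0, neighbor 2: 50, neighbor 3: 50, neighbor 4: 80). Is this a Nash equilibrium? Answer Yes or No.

Total = 180 ≥ 180: provided.
Neighbor 1 (pledges 0, payoff 126): pledging 50 → total 230, payoff 76. No gain.
Neighbor 2 (pledges 50, payoff 76): dropping to 0 → total 130, payoff 0. No gain.
Neighbor 3 (pledges 50, payoff 76): dropping to 0 → total 130, payoff 0. No gain.
Neighbor 4 (pledges 80, payoff 46): dropping to 0 → total 100, payoff 0. No gain.

Yes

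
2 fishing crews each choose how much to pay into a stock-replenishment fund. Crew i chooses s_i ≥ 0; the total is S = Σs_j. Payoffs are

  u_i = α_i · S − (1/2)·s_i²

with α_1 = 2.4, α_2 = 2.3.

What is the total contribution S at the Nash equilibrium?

Crew i's FOC: ∂u_i/∂s_i = α_i − s_i = 0, so s_i* = α_i.
NE contributions = (2.4, 2.3); S = 4.7.

4.7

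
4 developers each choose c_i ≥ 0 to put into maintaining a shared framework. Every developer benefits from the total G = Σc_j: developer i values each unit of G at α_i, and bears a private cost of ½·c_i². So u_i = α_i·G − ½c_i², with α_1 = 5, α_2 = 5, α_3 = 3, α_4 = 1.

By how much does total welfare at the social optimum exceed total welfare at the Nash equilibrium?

226

Developer i's FOC: ∂u_i/∂c_i = α_i − c_i = 0, so c_i* = α_i.
NE contributions = (5, 5, 3, 1); G = 14.
W^NE = (Σα)·G − ½Σα_i² = 14² − ½·60 = 166.
Planner sets c_i = Σα_j = 14 for every i, so G^SO = 4·14 = 56.
W^SO = (Σα)·G^SO − ½·4·(Σα)² = (4/2)·14² = 392.
Deadweight loss = W^SO − W^NE = 226.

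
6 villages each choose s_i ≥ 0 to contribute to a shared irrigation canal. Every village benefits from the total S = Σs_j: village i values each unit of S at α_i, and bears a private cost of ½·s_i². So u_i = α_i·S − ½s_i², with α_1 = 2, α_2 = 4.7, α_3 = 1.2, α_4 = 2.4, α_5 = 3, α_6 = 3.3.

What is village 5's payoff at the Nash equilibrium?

Village i's FOC: ∂u_i/∂s_i = α_i − s_i = 0, so s_i* = α_i.
NE contributions = (2, 4.7, 1.2, 2.4, 3, 3.3); S = 16.6.
u_5 = α_5·S − ½·(s_5)² = 3·16.6 − ½·3² = 45.3.

45.3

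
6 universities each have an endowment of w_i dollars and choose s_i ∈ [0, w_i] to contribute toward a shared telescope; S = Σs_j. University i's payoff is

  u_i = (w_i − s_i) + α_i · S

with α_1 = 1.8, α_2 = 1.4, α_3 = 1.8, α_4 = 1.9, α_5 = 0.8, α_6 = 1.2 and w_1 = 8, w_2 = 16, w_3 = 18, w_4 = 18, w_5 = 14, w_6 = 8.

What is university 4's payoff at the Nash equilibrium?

129.2

∂u_i/∂s_i = α_i − 1, so university i contributes w_i if α_i > 1, else 0.
α_i > 1 for i ∈ {1, 2, 3, 4, 6}; NE contributions (8, 16, 18, 18, 0, 8), S = 68.
u_4 = (18 − 18) + 1.9·68 = 129.2.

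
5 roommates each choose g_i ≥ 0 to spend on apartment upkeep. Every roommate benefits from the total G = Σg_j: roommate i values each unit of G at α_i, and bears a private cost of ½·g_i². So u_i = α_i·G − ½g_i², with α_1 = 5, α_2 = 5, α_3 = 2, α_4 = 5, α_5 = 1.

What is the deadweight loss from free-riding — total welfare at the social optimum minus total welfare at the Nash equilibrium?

526

Roommate i's FOC: ∂u_i/∂g_i = α_i − g_i = 0, so g_i* = α_i.
NE contributions = (5, 5, 2, 5, 1); G = 18.
W^NE = (Σα)·G − ½Σα_i² = 18² − ½·80 = 284.
Planner sets g_i = Σα_j = 18 for every i, so G^SO = 5·18 = 90.
W^SO = (Σα)·G^SO − ½·5·(Σα)² = (5/2)·18² = 810.
Deadweight loss = W^SO − W^NE = 526.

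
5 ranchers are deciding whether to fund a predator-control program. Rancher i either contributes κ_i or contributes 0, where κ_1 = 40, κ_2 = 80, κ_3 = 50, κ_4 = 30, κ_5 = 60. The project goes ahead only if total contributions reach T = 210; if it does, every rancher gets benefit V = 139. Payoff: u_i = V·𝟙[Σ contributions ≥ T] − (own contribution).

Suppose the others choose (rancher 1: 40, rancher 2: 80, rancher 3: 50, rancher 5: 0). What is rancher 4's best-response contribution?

0

Others' total = 170. Even contributing 30 gives 200 < 210: no benefit either way.
Best response: 0.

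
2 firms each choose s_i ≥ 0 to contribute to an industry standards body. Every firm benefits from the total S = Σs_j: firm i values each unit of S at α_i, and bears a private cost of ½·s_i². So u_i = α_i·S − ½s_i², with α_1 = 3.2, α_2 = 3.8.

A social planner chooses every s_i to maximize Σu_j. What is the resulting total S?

Planner FOC: ∂(Σu_j)/∂s_i = (Σα_j) − s_i = 0, so s_i^SO = Σα_j = 7 for every i; S^SO = 14.

14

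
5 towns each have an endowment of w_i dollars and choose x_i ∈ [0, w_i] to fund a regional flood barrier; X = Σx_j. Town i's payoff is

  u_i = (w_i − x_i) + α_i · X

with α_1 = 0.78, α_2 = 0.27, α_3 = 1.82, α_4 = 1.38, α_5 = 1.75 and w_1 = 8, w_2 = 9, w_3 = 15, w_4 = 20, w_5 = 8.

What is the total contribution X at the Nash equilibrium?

43

∂u_i/∂x_i = α_i − 1, so town i contributes w_i if α_i > 1, else 0.
α_i > 1 for i ∈ {3, 4, 5}; NE contributions (0, 0, 15, 20, 8), X = 43.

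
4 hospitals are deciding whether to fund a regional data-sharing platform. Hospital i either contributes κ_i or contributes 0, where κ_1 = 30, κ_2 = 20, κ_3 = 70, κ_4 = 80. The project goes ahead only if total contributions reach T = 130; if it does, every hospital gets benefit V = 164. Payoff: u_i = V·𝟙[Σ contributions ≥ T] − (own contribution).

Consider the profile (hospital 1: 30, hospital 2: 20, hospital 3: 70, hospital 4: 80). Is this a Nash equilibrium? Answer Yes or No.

No

Total = 200 ≥ 130: provided.
Hospital 1 (pledges 30, payoff 134): dropping to 0 → total 170, payoff 164. Profitable deviation.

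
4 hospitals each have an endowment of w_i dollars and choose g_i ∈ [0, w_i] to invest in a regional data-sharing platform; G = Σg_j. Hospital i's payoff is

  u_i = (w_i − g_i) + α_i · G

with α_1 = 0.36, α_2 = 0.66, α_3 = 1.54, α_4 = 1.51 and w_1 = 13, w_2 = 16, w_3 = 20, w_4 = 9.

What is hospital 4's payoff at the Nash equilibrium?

∂u_i/∂g_i = α_i − 1, so hospital i contributes w_i if α_i > 1, else 0.
α_i > 1 for i ∈ {3, 4}; NE contributions (0, 0, 20, 9), G = 29.
u_4 = (9 − 9) + 1.51·29 = 43.79.

43.79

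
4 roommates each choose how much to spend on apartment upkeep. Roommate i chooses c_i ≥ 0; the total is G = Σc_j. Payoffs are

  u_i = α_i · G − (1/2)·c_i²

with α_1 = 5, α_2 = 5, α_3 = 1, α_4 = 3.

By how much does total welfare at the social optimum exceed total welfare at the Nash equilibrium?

Roommate i's FOC: ∂u_i/∂c_i = α_i − c_i = 0, so c_i* = α_i.
NE contributions = (5, 5, 1, 3); G = 14.
W^NE = (Σα)·G − ½Σα_i² = 14² − ½·60 = 166.
Planner sets c_i = Σα_j = 14 for every i, so G^SO = 4·14 = 56.
W^SO = (Σα)·G^SO − ½·4·(Σα)² = (4/2)·14² = 392.
Deadweight loss = W^SO − W^NE = 226.

226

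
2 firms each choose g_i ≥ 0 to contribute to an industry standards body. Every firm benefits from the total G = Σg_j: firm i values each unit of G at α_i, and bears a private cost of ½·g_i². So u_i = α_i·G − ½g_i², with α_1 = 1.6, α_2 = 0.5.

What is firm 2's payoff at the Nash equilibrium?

Firm i's FOC: ∂u_i/∂g_i = α_i − g_i = 0, so g_i* = α_i.
NE contributions = (1.6, 0.5); G = 2.1.
u_2 = α_2·G − ½·(g_2)² = 0.5·2.1 − ½·0.5² = 0.925.

0.925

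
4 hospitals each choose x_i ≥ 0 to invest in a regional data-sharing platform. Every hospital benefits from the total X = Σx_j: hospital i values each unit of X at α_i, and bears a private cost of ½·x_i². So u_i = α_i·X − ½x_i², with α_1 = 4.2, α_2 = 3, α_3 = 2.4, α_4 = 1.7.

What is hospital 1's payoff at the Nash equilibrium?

Hospital i's FOC: ∂u_i/∂x_i = α_i − x_i = 0, so x_i* = α_i.
NE contributions = (4.2, 3, 2.4, 1.7); X = 11.3.
u_1 = α_1·X − ½·(x_1)² = 4.2·11.3 − ½·4.2² = 38.64.

38.64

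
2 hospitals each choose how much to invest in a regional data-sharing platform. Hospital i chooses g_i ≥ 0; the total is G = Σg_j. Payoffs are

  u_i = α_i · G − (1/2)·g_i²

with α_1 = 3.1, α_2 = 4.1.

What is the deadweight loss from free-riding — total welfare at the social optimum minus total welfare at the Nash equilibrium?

Hospital i's FOC: ∂u_i/∂g_i = α_i − g_i = 0, so g_i* = α_i.
NE contributions = (3.1, 4.1); G = 7.2.
W^NE = (Σα)·G − ½Σα_i² = 7.2² − ½·26.42 = 38.63.
Planner sets g_i = Σα_j = 7.2 for every i, so G^SO = 2·7.2 = 14.4.
W^SO = (Σα)·G^SO − ½·2·(Σα)² = (2/2)·7.2² = 51.84.
Deadweight loss = W^SO − W^NE = 13.21.

13.21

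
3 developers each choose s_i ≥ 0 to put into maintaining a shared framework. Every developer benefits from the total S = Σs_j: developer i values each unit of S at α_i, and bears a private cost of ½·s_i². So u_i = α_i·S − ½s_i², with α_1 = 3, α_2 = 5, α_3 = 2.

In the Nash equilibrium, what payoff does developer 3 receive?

Developer i's FOC: ∂u_i/∂s_i = α_i − s_i = 0, so s_i* = α_i.
NE contributions = (3, 5, 2); S = 10.
u_3 = α_3·S − ½·(s_3)² = 2·10 − ½·2² = 18.

18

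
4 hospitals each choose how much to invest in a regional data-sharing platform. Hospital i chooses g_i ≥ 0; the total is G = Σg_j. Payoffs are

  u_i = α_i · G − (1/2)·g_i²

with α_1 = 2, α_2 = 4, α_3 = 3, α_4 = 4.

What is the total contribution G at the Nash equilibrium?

13

Hospital i's FOC: ∂u_i/∂g_i = α_i − g_i = 0, so g_i* = α_i.
NE contributions = (2, 4, 3, 4); G = 13.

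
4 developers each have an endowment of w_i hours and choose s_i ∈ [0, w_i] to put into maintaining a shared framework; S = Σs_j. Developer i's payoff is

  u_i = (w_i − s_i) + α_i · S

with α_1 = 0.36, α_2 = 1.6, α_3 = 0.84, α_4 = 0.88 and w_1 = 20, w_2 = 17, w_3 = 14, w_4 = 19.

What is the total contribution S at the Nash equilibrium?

∂u_i/∂s_i = α_i − 1, so developer i contributes w_i if α_i > 1, else 0.
α_i > 1 for i ∈ {2}; NE contributions (0, 17, 0, 0), S = 17.

17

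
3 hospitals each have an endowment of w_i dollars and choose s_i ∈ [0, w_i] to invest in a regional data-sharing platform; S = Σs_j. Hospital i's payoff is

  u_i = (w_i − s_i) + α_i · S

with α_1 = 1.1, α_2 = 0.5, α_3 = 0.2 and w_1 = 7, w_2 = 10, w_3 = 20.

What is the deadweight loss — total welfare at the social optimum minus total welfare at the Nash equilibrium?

∂u_i/∂s_i = α_i − 1, so hospital i contributes w_i if α_i > 1, else 0.
α_i > 1 for i ∈ {1}; NE contributions (7, 0, 0), S = 7.
W^NE = Σw_i − S^NE + (Σα_i)·S^NE = 37 + 0.8·7 = 42.6.
Planner: ∂(Σu_j)/∂s_i = Σα_j − 1 = 0.8 > 0, so everyone contributes w_i; S^SO = 37, W^SO = 37 + 0.8·37 = 66.6.
Deadweight loss = 24.

24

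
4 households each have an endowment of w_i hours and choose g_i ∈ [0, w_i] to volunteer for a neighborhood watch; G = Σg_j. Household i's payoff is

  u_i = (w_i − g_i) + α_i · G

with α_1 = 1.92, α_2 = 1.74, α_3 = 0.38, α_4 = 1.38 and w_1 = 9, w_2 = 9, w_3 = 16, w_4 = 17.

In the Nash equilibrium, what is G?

∂u_i/∂g_i = α_i − 1, so household i contributes w_i if α_i > 1, else 0.
α_i > 1 for i ∈ {1, 2, 4}; NE contributions (9, 9, 0, 17), G = 35.

35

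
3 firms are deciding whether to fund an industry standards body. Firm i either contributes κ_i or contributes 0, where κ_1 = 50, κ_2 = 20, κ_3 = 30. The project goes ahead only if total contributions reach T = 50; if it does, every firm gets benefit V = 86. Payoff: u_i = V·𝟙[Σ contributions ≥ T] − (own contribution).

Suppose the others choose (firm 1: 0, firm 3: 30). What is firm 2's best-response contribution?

20

Others' total = 30. Contributing 20 brings total to 50 ≥ 50: gain V − κ_2 = 66.
Best response: 20.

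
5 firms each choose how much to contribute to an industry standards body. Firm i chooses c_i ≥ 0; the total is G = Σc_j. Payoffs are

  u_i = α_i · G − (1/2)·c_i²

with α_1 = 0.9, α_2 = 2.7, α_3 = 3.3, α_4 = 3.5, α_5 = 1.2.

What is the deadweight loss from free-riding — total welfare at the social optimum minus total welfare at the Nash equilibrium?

218.18

Firm i's FOC: ∂u_i/∂c_i = α_i − c_i = 0, so c_i* = α_i.
NE contributions = (0.9, 2.7, 3.3, 3.5, 1.2); G = 11.6.
W^NE = (Σα)·G − ½Σα_i² = 11.6² − ½·32.68 = 118.22.
Planner sets c_i = Σα_j = 11.6 for every i, so G^SO = 5·11.6 = 58.
W^SO = (Σα)·G^SO − ½·5·(Σα)² = (5/2)·11.6² = 336.4.
Deadweight loss = W^SO − W^NE = 218.18.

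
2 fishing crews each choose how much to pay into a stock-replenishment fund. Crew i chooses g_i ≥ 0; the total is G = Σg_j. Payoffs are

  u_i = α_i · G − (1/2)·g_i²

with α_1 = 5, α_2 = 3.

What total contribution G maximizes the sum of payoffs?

16

Planner FOC: ∂(Σu_j)/∂g_i = (Σα_j) − g_i = 0, so g_i^SO = Σα_j = 8 for every i; G^SO = 16.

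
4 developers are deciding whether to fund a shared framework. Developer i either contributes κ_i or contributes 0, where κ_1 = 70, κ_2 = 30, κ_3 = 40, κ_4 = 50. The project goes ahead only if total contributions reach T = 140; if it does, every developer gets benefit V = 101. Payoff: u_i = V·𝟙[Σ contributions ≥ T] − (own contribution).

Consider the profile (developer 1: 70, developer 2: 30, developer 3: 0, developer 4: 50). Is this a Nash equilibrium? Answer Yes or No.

Yes

Total = 150 ≥ 140: provided.
Developer 1 (pledges 70, payoff 31): dropping to 0 → total 80, payoff 0. No gain.
Developer 2 (pledges 30, payoff 71): dropping to 0 → total 120, payoff 0. No gain.
Developer 3 (pledges 0, payoff 101): pledging 40 → total 190, payoff 61. No gain.
Developer 4 (pledges 50, payoff 51): dropping to 0 → total 100, payoff 0. No gain.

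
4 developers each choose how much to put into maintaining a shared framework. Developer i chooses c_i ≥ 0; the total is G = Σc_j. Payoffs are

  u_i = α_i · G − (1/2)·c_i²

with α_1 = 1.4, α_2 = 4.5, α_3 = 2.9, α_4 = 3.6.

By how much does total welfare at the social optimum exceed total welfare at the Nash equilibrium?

175.55

Developer i's FOC: ∂u_i/∂c_i = α_i − c_i = 0, so c_i* = α_i.
NE contributions = (1.4, 4.5, 2.9, 3.6); G = 12.4.
W^NE = (Σα)·G − ½Σα_i² = 12.4² − ½·43.58 = 131.97.
Planner sets c_i = Σα_j = 12.4 for every i, so G^SO = 4·12.4 = 49.6.
W^SO = (Σα)·G^SO − ½·4·(Σα)² = (4/2)·12.4² = 307.52.
Deadweight loss = W^SO − W^NE = 175.55.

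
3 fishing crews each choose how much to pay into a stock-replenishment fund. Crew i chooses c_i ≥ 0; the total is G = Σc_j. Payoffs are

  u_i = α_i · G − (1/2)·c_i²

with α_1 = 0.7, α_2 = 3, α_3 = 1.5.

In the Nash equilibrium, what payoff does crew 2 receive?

11.1

Crew i's FOC: ∂u_i/∂c_i = α_i − c_i = 0, so c_i* = α_i.
NE contributions = (0.7, 3, 1.5); G = 5.2.
u_2 = α_2·G − ½·(c_2)² = 3·5.2 − ½·3² = 11.1.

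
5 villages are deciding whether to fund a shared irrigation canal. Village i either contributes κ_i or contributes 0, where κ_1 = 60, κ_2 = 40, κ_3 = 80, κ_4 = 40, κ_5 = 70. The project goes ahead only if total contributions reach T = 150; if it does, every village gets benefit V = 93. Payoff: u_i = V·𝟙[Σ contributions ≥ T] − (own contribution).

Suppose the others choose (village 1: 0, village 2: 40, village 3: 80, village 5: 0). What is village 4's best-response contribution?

40

Others' total = 120. Contributing 40 brings total to 160 ≥ 150: gain V − κ_4 = 53.
Best response: 40.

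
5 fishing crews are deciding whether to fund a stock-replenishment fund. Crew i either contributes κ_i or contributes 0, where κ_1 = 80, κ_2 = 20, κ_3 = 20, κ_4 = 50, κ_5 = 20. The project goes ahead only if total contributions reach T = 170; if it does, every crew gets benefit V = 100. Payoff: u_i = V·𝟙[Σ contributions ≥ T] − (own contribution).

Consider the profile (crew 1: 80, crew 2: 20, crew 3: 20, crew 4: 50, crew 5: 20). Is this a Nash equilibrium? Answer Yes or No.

No

Total = 190 ≥ 170: provided.
Crew 1 (pledges 80, payoff 20): dropping to 0 → total 110, payoff 0. No gain.
Crew 2 (pledges 20, payoff 80): dropping to 0 → total 170, payoff 100. Profitable deviation.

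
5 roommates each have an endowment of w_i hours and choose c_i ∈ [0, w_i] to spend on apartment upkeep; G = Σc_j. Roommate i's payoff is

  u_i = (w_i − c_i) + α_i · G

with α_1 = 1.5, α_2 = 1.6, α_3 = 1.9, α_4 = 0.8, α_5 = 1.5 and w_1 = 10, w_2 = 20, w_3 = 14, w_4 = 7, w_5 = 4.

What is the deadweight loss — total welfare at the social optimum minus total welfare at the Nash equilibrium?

44.1

∂u_i/∂c_i = α_i − 1, so roommate i contributes w_i if α_i > 1, else 0.
α_i > 1 for i ∈ {1, 2, 3, 5}; NE contributions (10, 20, 14, 0, 4), G = 48.
W^NE = Σw_i − G^NE + (Σα_i)·G^NE = 55 + 6.3·48 = 357.4.
Planner: ∂(Σu_j)/∂c_i = Σα_j − 1 = 6.3 > 0, so everyone contributes w_i; G^SO = 55, W^SO = 55 + 6.3·55 = 401.5.
Deadweight loss = 44.1.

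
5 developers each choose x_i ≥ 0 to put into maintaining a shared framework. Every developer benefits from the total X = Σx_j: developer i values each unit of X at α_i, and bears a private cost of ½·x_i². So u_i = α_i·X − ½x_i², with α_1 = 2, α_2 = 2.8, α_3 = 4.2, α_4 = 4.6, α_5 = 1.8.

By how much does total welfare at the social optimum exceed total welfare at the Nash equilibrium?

382.68

Developer i's FOC: ∂u_i/∂x_i = α_i − x_i = 0, so x_i* = α_i.
NE contributions = (2, 2.8, 4.2, 4.6, 1.8); X = 15.4.
W^NE = (Σα)·X − ½Σα_i² = 15.4² − ½·53.88 = 210.22.
Planner sets x_i = Σα_j = 15.4 for every i, so X^SO = 5·15.4 = 77.
W^SO = (Σα)·X^SO − ½·5·(Σα)² = (5/2)·15.4² = 592.9.
Deadweight loss = W^SO − W^NE = 382.68.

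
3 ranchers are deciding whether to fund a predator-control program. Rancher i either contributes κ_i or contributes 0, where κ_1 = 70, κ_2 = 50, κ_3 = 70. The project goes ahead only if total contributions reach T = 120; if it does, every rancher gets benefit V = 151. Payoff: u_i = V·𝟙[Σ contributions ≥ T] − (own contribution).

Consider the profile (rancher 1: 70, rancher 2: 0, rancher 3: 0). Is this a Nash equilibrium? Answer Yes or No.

No

Total = 70 < 120: not provided.
Rancher 1 (pledges 70, payoff -70): dropping to 0 → total 0, payoff 0. Profitable deviation.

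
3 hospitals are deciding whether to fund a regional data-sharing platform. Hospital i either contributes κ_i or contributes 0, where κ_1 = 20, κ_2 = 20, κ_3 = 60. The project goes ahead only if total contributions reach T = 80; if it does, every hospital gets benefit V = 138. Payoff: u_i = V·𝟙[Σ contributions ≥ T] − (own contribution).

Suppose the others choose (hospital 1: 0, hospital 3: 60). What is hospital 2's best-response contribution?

20

Others' total = 60. Contributing 20 brings total to 80 ≥ 80: gain V − κ_2 = 118.
Best response: 20.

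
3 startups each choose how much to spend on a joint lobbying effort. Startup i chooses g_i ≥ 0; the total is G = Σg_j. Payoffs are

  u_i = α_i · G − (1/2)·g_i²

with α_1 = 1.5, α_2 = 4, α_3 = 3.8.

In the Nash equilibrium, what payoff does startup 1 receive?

12.825

Startup i's FOC: ∂u_i/∂g_i = α_i − g_i = 0, so g_i* = α_i.
NE contributions = (1.5, 4, 3.8); G = 9.3.
u_1 = α_1·G − ½·(g_1)² = 1.5·9.3 − ½·1.5² = 12.825.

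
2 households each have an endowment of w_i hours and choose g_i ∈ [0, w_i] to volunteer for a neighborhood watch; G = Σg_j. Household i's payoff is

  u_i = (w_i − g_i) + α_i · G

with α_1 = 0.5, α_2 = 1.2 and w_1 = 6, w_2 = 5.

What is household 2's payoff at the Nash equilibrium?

∂u_i/∂g_i = α_i − 1, so household i contributes w_i if α_i > 1, else 0.
α_i > 1 for i ∈ {2}; NE contributions (0, 5), G = 5.
u_2 = (5 − 5) + 1.2·5 = 6.

6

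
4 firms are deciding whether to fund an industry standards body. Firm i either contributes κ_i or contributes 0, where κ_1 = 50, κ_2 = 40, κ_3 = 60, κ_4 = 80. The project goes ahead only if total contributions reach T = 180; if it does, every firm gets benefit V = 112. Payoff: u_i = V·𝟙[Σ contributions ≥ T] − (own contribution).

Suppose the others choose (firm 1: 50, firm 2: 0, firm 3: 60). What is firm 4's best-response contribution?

80

Others' total = 110. Contributing 80 brings total to 190 ≥ 180: gain V − κ_4 = 32.
Best response: 80.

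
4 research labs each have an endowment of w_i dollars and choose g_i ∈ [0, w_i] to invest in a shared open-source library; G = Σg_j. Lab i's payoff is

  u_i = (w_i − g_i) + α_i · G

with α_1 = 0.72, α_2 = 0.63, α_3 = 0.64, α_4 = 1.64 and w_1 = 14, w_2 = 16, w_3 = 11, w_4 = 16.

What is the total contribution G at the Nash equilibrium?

16

∂u_i/∂g_i = α_i − 1, so lab i contributes w_i if α_i > 1, else 0.
α_i > 1 for i ∈ {4}; NE contributions (0, 0, 0, 16), G = 16.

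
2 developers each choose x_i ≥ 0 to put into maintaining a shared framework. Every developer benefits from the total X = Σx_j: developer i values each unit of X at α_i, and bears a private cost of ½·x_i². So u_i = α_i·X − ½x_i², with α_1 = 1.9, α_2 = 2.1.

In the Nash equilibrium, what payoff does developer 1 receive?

5.795

Developer i's FOC: ∂u_i/∂x_i = α_i − x_i = 0, so x_i* = α_i.
NE contributions = (1.9, 2.1); X = 4.
u_1 = α_1·X − ½·(x_1)² = 1.9·4 − ½·1.9² = 5.795.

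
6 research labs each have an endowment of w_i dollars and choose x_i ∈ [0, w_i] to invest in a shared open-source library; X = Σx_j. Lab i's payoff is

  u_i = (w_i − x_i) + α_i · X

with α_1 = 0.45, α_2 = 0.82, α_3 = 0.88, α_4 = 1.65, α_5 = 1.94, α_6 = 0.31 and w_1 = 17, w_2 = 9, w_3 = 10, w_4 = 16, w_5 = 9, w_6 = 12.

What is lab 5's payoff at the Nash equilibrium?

∂u_i/∂x_i = α_i − 1, so lab i contributes w_i if α_i > 1, else 0.
α_i > 1 for i ∈ {4, 5}; NE contributions (0, 0, 0, 16, 9, 0), X = 25.
u_5 = (9 − 9) + 1.94·25 = 48.5.

48.5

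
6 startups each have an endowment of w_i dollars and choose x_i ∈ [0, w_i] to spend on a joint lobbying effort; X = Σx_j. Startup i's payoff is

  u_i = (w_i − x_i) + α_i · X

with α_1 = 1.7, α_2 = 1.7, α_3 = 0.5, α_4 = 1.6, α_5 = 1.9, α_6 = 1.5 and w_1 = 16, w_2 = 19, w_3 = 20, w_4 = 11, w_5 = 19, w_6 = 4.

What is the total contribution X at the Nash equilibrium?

∂u_i/∂x_i = α_i − 1, so startup i contributes w_i if α_i > 1, else 0.
α_i > 1 for i ∈ {1, 2, 4, 5, 6}; NE contributions (16, 19, 0, 11, 19, 4), X = 69.

69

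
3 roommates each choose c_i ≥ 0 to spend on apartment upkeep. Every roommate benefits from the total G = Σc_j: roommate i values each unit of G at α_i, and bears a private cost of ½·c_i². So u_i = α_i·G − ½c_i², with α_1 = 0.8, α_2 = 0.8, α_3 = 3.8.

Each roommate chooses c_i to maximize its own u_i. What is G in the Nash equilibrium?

Roommate i's FOC: ∂u_i/∂c_i = α_i − c_i = 0, so c_i* = α_i.
NE contributions = (0.8, 0.8, 3.8); G = 5.4.

5.4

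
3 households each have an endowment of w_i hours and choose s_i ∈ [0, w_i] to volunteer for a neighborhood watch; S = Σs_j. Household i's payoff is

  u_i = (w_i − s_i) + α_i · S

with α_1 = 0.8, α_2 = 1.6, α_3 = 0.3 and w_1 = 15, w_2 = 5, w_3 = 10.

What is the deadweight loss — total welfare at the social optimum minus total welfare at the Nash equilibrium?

∂u_i/∂s_i = α_i − 1, so household i contributes w_i if α_i > 1, else 0.
α_i > 1 for i ∈ {2}; NE contributions (0, 5, 0), S = 5.
W^NE = Σw_i − S^NE + (Σα_i)·S^NE = 30 + 1.7·5 = 38.5.
Planner: ∂(Σu_j)/∂s_i = Σα_j − 1 = 1.7 > 0, so everyone contributes w_i; S^SO = 30, W^SO = 30 + 1.7·30 = 81.
Deadweight loss = 42.5.

42.5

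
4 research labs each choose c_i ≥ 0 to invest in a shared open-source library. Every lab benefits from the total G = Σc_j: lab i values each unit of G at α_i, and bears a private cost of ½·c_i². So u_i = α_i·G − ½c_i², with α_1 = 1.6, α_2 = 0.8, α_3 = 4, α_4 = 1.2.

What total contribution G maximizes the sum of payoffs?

Planner FOC: ∂(Σu_j)/∂c_i = (Σα_j) − c_i = 0, so c_i^SO = Σα_j = 7.6 for every i; G^SO = 30.4.

30.4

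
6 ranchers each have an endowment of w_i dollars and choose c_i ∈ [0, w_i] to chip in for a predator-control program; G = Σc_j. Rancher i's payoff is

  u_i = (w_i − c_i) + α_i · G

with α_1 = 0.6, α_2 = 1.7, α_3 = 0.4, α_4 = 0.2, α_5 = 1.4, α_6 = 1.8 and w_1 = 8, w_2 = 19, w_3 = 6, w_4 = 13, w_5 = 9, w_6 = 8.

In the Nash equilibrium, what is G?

36

∂u_i/∂c_i = α_i − 1, so rancher i contributes w_i if α_i > 1, else 0.
α_i > 1 for i ∈ {2, 5, 6}; NE contributions (0, 19, 0, 0, 9, 8), G = 36.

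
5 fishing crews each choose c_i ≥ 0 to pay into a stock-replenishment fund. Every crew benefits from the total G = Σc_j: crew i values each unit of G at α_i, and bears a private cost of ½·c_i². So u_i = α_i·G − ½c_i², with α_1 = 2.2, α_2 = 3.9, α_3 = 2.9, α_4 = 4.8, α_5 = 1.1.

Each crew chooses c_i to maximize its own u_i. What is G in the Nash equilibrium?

14.9

Crew i's FOC: ∂u_i/∂c_i = α_i − c_i = 0, so c_i* = α_i.
NE contributions = (2.2, 3.9, 2.9, 4.8, 1.1); G = 14.9.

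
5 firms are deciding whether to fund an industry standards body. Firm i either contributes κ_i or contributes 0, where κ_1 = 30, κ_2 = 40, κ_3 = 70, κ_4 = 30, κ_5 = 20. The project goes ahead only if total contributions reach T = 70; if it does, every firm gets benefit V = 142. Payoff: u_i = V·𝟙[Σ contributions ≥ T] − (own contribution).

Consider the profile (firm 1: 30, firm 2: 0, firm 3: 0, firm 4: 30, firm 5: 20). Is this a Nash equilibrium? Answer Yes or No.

Total = 80 ≥ 70: provided.
Firm 1 (pledges 30, payoff 112): dropping to 0 → total 50, payoff 0. No gain.
Firm 2 (pledges 0, payoff 142): pledging 40 → total 120, payoff 102. No gain.
Firm 3 (pledges 0, payoff 142): pledging 70 → total 150, payoff 72. No gain.
Firm 4 (pledges 30, payoff 112): dropping to 0 → total 50, payoff 0. No gain.
Firm 5 (pledges 20, payoff 122): dropping to 0 → total 60, payoff 0. No gain.

Yes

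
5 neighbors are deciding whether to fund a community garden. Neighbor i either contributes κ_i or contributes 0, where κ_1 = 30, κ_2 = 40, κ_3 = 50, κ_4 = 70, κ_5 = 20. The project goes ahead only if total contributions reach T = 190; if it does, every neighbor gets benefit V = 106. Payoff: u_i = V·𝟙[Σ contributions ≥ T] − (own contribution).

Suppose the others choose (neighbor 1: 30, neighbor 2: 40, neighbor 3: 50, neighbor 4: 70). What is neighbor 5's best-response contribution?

Others' total = 190 ≥ 190; contributing adds cost 20 for no extra benefit.
Best response: 0.

0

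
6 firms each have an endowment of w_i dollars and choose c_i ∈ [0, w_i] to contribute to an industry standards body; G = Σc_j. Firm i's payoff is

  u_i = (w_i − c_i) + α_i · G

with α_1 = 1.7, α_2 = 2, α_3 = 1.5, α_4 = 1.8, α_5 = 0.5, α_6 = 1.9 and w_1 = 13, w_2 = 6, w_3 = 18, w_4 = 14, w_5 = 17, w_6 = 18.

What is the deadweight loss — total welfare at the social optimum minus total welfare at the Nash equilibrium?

142.8

∂u_i/∂c_i = α_i − 1, so firm i contributes w_i if α_i > 1, else 0.
α_i > 1 for i ∈ {1, 2, 3, 4, 6}; NE contributions (13, 6, 18, 14, 0, 18), G = 69.
W^NE = Σw_i − G^NE + (Σα_i)·G^NE = 86 + 8.4·69 = 665.6.
Planner: ∂(Σu_j)/∂c_i = Σα_j − 1 = 8.4 > 0, so everyone contributes w_i; G^SO = 86, W^SO = 86 + 8.4·86 = 808.4.
Deadweight loss = 142.8.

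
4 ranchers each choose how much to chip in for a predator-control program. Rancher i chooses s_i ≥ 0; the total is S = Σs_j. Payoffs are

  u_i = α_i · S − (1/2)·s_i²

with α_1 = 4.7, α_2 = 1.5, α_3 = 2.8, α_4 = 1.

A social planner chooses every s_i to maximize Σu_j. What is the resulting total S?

Planner FOC: ∂(Σu_j)/∂s_i = (Σα_j) − s_i = 0, so s_i^SO = Σα_j = 10 for every i; S^SO = 40.

40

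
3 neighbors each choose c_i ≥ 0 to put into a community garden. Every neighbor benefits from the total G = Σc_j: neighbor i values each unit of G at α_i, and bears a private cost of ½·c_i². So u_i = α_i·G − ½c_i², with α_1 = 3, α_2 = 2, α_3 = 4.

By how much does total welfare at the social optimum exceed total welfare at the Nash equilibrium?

55

Neighbor i's FOC: ∂u_i/∂c_i = α_i − c_i = 0, so c_i* = α_i.
NE contributions = (3, 2, 4); G = 9.
W^NE = (Σα)·G − ½Σα_i² = 9² − ½·29 = 66.5.
Planner sets c_i = Σα_j = 9 for every i, so G^SO = 3·9 = 27.
W^SO = (Σα)·G^SO − ½·3·(Σα)² = (3/2)·9² = 121.5.
Deadweight loss = W^SO − W^NE = 55.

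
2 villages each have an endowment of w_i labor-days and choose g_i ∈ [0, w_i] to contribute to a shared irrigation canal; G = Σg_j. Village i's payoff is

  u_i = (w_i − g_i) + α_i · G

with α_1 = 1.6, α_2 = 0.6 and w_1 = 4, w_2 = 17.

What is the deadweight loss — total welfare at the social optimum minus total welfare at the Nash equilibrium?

20.4

∂u_i/∂g_i = α_i − 1, so village i contributes w_i if α_i > 1, else 0.
α_i > 1 for i ∈ {1}; NE contributions (4, 0), G = 4.
W^NE = Σw_i − G^NE + (Σα_i)·G^NE = 21 + 1.2·4 = 25.8.
Planner: ∂(Σu_j)/∂g_i = Σα_j − 1 = 1.2 > 0, so everyone contributes w_i; G^SO = 21, W^SO = 21 + 1.2·21 = 46.2.
Deadweight loss = 20.4.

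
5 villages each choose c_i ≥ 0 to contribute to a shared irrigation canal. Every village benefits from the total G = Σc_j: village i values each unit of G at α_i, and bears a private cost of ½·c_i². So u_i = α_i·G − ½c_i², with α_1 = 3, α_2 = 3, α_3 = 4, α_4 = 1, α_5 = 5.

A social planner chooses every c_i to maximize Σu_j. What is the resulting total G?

Planner FOC: ∂(Σu_j)/∂c_i = (Σα_j) − c_i = 0, so c_i^SO = Σα_j = 16 for every i; G^SO = 80.

80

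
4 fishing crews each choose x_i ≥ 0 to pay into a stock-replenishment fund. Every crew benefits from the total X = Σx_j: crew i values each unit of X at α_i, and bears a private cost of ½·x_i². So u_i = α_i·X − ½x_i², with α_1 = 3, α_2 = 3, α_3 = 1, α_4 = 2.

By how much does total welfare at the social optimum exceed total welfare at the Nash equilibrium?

Crew i's FOC: ∂u_i/∂x_i = α_i − x_i = 0, so x_i* = α_i.
NE contributions = (3, 3, 1, 2); X = 9.
W^NE = (Σα)·X − ½Σα_i² = 9² − ½·23 = 69.5.
Planner sets x_i = Σα_j = 9 for every i, so X^SO = 4·9 = 36.
W^SO = (Σα)·X^SO − ½·4·(Σα)² = (4/2)·9² = 162.
Deadweight loss = W^SO − W^NE = 92.5.

92.5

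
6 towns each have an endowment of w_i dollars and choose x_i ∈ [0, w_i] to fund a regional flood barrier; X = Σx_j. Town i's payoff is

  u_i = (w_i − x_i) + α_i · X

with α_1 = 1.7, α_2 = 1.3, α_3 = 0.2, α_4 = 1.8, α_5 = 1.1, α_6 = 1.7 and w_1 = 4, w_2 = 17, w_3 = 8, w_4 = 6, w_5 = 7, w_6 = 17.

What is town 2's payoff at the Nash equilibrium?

∂u_i/∂x_i = α_i − 1, so town i contributes w_i if α_i > 1, else 0.
α_i > 1 for i ∈ {1, 2, 4, 5, 6}; NE contributions (4, 17, 0, 6, 7, 17), X = 51.
u_2 = (17 − 17) + 1.3·51 = 66.3.

66.3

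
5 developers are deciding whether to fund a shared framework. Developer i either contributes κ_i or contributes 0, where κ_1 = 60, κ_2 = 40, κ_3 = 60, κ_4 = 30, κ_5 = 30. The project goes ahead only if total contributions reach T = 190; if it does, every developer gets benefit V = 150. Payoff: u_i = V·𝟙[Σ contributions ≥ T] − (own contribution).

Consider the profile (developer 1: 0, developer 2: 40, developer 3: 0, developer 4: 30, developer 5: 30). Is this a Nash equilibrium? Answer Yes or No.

No

Total = 100 < 190: not provided.
Developer 1 (pledges 0, payoff 0): pledging 60 → total 160, payoff -60. No gain.
Developer 2 (pledges 40, payoff -40): dropping to 0 → total 60, payoff 0. Profitable deviation.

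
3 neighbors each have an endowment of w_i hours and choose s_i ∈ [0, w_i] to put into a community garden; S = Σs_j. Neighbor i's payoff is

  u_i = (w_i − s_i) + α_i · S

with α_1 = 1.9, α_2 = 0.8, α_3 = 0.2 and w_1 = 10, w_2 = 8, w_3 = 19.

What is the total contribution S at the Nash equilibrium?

∂u_i/∂s_i = α_i − 1, so neighbor i contributes w_i if α_i > 1, else 0.
α_i > 1 for i ∈ {1}; NE contributions (10, 0, 0), S = 10.

10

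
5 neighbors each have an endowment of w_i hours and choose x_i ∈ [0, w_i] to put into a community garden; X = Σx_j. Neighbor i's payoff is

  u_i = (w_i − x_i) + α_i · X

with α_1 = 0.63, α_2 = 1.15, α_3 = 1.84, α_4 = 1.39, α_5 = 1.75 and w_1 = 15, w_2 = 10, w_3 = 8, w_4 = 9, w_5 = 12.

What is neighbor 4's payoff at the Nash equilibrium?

54.21

∂u_i/∂x_i = α_i − 1, so neighbor i contributes w_i if α_i > 1, else 0.
α_i > 1 for i ∈ {2, 3, 4, 5}; NE contributions (0, 10, 8, 9, 12), X = 39.
u_4 = (9 − 9) + 1.39·39 = 54.21.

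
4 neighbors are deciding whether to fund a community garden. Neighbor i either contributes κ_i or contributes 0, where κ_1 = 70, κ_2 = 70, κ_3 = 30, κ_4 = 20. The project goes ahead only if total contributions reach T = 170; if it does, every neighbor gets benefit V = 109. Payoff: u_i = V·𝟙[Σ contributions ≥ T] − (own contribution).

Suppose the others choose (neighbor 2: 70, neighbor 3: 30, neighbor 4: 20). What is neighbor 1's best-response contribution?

70

Others' total = 120. Contributing 70 brings total to 190 ≥ 170: gain V − κ_1 = 39.
Best response: 70.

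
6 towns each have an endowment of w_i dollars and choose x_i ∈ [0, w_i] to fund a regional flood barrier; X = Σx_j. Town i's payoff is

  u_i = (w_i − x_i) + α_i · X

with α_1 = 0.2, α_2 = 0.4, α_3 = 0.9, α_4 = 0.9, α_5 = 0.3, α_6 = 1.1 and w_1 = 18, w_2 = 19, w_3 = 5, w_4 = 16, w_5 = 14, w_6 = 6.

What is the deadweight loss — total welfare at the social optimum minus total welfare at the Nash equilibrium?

∂u_i/∂x_i = α_i − 1, so town i contributes w_i if α_i > 1, else 0.
α_i > 1 for i ∈ {6}; NE contributions (0, 0, 0, 0, 0, 6), X = 6.
W^NE = Σw_i − X^NE + (Σα_i)·X^NE = 78 + 2.8·6 = 94.8.
Planner: ∂(Σu_j)/∂x_i = Σα_j − 1 = 2.8 > 0, so everyone contributes w_i; X^SO = 78, W^SO = 78 + 2.8·78 = 296.4.
Deadweight loss = 201.6.

201.6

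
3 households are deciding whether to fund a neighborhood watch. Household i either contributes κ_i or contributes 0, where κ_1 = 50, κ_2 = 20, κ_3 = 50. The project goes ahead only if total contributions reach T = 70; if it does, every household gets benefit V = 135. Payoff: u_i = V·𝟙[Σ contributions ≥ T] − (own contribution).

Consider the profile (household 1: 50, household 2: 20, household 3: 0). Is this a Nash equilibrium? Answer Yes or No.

Total = 70 ≥ 70: provided.
Household 1 (pledges 50, payoff 85): dropping to 0 → total 20, payoff 0. No gain.
Household 2 (pledges 20, payoff 115): dropping to 0 → total 50, payoff 0. No gain.
Household 3 (pledges 0, payoff 135): pledging 50 → total 120, payoff 85. No gain.

Yes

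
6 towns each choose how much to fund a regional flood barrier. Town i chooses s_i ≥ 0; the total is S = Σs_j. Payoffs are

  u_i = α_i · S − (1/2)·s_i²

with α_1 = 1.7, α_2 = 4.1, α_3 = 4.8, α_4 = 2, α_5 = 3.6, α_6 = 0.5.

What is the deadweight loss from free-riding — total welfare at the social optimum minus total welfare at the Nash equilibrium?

587.755

Town i's FOC: ∂u_i/∂s_i = α_i − s_i = 0, so s_i* = α_i.
NE contributions = (1.7, 4.1, 4.8, 2, 3.6, 0.5); S = 16.7.
W^NE = (Σα)·S − ½Σα_i² = 16.7² − ½·59.95 = 248.915.
Planner sets s_i = Σα_j = 16.7 for every i, so S^SO = 6·16.7 = 100.2.
W^SO = (Σα)·S^SO − ½·6·(Σα)² = (6/2)·16.7² = 836.67.
Deadweight loss = W^SO − W^NE = 587.755.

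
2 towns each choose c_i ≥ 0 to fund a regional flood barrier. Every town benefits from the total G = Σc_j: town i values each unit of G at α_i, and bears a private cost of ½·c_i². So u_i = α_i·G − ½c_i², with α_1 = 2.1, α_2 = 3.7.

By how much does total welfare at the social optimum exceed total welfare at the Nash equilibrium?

9.05

Town i's FOC: ∂u_i/∂c_i = α_i − c_i = 0, so c_i* = α_i.
NE contributions = (2.1, 3.7); G = 5.8.
W^NE = (Σα)·G − ½Σα_i² = 5.8² − ½·18.1 = 24.59.
Planner sets c_i = Σα_j = 5.8 for every i, so G^SO = 2·5.8 = 11.6.
W^SO = (Σα)·G^SO − ½·2·(Σα)² = (2/2)·5.8² = 33.64.
Deadweight loss = W^SO − W^NE = 9.05.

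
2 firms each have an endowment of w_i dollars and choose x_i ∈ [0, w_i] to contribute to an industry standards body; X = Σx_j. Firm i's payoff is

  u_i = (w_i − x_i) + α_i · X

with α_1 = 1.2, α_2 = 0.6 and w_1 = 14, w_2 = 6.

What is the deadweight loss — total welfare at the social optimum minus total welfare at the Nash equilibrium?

4.8

∂u_i/∂x_i = α_i − 1, so firm i contributes w_i if α_i > 1, else 0.
α_i > 1 for i ∈ {1}; NE contributions (14, 0), X = 14.
W^NE = Σw_i − X^NE + (Σα_i)·X^NE = 20 + 0.8·14 = 31.2.
Planner: ∂(Σu_j)/∂x_i = Σα_j − 1 = 0.8 > 0, so everyone contributes w_i; X^SO = 20, W^SO = 20 + 0.8·20 = 36.
Deadweight loss = 4.8.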